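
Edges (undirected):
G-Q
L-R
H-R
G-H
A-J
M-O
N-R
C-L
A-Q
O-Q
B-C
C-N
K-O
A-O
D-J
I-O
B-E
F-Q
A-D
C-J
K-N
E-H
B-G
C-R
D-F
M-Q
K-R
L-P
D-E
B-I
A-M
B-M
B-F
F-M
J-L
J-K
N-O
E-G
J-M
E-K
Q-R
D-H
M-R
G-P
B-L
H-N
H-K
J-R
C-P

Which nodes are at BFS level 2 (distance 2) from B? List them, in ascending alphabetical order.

Level 0: B
Level 1: C, E, F, G, I, L, M
Level 2: A, D, H, J, K, N, O, P, Q, R

A, D, H, J, K, N, O, P, Q, R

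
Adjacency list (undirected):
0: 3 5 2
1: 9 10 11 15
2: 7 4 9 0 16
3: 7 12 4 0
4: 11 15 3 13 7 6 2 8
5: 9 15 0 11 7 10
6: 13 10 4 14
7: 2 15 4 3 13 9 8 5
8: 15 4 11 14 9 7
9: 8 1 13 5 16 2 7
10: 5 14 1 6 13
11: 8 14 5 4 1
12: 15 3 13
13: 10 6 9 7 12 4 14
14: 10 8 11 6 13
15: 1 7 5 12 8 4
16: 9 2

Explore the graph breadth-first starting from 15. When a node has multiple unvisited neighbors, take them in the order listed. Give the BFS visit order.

Visit 15; enqueue 1, 7, 5, 12, 8, 4 → queue [1, 7, 5, 12, 8, 4]
Visit 1; enqueue 9, 10, 11 → queue [7, 5, 12, 8, 4, 9, 10, 11]
Visit 7; enqueue 2, 3, 13 → queue [5, 12, 8, 4, 9, 10, 11, 2, 3, 13]
Visit 5; enqueue 0 → queue [12, 8, 4, 9, 10, 11, 2, 3, 13, 0]
Visit 12 → queue [8, 4, 9, 10, 11, 2, 3, 13, 0]
Visit 8; enqueue 14 → queue [4, 9, 10, 11, 2, 3, 13, 0, 14]
Visit 4; enqueue 6 → queue [9, 10, 11, 2, 3, 13, 0, 14, 6]
Visit 9; enqueue 16 → queue [10, 11, 2, 3, 13, 0, 14, 6, 16]
Visit 10 → queue [11, 2, 3, 13, 0, 14, 6, 16]
Visit 11 → queue [2, 3, 13, 0, 14, 6, 16]
Visit 2 → queue [3, 13, 0, 14, 6, 16]
Visit 3 → queue [13, 0, 14, 6, 16]
Visit 13 → queue [0, 14, 6, 16]
Visit 0 → queue [14, 6, 16]
Visit 14 → queue [6, 16]
Visit 6 → queue [16]
Visit 16 → queue []

15 → 1 → 7 → 5 → 12 → 8 → 4 → 9 → 10 → 11 → 2 → 3 → 13 → 0 → 14 → 6 → 16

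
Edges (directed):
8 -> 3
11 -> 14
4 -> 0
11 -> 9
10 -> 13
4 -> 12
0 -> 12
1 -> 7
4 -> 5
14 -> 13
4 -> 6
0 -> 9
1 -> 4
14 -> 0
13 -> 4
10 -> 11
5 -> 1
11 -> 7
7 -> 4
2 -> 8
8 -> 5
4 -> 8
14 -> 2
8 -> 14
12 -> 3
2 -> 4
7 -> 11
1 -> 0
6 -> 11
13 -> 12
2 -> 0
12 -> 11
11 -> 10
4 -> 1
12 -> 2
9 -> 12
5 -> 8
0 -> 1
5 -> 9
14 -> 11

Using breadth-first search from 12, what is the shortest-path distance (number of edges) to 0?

Level 0: 12
Level 1: 2, 3, 11
Level 2: 0, 4, 7, 8, 9, 10, 14
Level 3: 1, 5, 6, 13
0 first appears at level 2.

2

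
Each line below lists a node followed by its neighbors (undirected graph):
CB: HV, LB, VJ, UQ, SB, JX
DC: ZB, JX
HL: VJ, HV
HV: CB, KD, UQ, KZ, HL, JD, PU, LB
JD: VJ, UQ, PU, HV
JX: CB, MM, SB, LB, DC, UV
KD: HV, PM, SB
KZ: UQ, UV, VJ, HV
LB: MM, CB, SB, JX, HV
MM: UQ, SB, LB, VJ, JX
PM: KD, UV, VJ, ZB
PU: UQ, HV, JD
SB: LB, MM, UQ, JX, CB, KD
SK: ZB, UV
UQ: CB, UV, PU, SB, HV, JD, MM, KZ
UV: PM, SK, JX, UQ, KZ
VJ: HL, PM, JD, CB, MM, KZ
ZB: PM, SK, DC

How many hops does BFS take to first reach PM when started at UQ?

Level 0: UQ
Level 1: CB, HV, JD, KZ, MM, PU, SB, UV
Level 2: HL, JX, KD, LB, PM, SK, VJ
Level 3: DC, ZB
PM first appears at level 2.

2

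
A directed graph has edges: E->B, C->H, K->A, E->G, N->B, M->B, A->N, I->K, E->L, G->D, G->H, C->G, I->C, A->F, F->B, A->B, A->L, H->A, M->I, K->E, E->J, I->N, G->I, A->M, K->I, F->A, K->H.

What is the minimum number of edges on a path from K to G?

2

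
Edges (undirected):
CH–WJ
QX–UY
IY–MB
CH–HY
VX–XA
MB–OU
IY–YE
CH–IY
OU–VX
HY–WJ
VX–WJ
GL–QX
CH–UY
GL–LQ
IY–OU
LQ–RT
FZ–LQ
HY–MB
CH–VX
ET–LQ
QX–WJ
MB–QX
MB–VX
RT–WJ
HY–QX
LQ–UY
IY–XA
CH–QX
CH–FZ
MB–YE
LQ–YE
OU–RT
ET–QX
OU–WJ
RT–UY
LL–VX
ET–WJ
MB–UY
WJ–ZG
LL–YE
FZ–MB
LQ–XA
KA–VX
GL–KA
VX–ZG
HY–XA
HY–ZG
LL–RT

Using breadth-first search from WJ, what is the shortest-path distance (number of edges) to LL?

2

Level 0: WJ
Level 1: CH, ET, HY, OU, QX, RT, VX, ZG
Level 2: FZ, GL, IY, KA, LL, LQ, MB, UY, XA
Level 3: YE
LL first appears at level 2.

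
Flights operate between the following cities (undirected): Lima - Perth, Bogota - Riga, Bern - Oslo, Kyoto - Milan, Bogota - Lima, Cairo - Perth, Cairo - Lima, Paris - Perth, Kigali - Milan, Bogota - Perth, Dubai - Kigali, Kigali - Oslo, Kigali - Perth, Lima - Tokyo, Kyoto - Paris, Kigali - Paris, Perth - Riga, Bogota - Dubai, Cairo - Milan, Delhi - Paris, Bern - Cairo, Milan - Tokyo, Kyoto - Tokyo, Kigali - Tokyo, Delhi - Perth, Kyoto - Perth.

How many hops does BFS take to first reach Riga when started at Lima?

Level 0: Lima
Level 1: Bogota, Cairo, Perth, Tokyo
Level 2: Bern, Delhi, Dubai, Kigali, Kyoto, Milan, Paris, Riga
Level 3: Oslo
Riga first appears at level 2.

2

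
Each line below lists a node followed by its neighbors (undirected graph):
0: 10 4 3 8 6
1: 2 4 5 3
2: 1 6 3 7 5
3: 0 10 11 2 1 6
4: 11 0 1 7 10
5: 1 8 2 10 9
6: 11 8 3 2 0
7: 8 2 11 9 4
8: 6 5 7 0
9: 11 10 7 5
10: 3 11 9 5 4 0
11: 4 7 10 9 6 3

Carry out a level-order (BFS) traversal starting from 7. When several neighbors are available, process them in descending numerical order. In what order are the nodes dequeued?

Visit 7; enqueue 11, 9, 8, 4, 2 → queue [11, 9, 8, 4, 2]
Visit 11; enqueue 10, 6, 3 → queue [9, 8, 4, 2, 10, 6, 3]
Visit 9; enqueue 5 → queue [8, 4, 2, 10, 6, 3, 5]
Visit 8; enqueue 0 → queue [4, 2, 10, 6, 3, 5, 0]
Visit 4; enqueue 1 → queue [2, 10, 6, 3, 5, 0, 1]
Visit 2 → queue [10, 6, 3, 5, 0, 1]
Visit 10 → queue [6, 3, 5, 0, 1]
Visit 6 → queue [3, 5, 0, 1]
Visit 3 → queue [5, 0, 1]
Visit 5 → queue [0, 1]
Visit 0 → queue [1]
Visit 1 → queue []

7 → 11 → 9 → 8 → 4 → 2 → 10 → 6 → 3 → 5 → 0 → 1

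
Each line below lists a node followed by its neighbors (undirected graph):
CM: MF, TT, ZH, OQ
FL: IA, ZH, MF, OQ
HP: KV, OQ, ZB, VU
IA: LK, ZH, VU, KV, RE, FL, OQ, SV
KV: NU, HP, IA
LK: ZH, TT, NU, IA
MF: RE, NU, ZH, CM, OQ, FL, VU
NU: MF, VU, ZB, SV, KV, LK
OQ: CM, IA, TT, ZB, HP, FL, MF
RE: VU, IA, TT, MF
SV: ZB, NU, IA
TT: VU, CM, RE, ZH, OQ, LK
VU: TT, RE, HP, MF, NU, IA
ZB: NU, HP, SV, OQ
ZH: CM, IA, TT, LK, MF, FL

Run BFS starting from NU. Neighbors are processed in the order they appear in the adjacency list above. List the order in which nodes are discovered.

Visit NU; enqueue MF, VU, ZB, SV, KV, LK → queue [MF, VU, ZB, SV, KV, LK]
Visit MF; enqueue RE, ZH, CM, OQ, FL → queue [VU, ZB, SV, KV, LK, RE, ZH, CM, OQ, FL]
Visit VU; enqueue TT, HP, IA → queue [ZB, SV, KV, LK, RE, ZH, CM, OQ, FL, TT, HP, IA]
Visit ZB → queue [SV, KV, LK, RE, ZH, CM, OQ, FL, TT, HP, IA]
Visit SV → queue [KV, LK, RE, ZH, CM, OQ, FL, TT, HP, IA]
Visit KV → queue [LK, RE, ZH, CM, OQ, FL, TT, HP, IA]
Visit LK → queue [RE, ZH, CM, OQ, FL, TT, HP, IA]
Visit RE → queue [ZH, CM, OQ, FL, TT, HP, IA]
Visit ZH → queue [CM, OQ, FL, TT, HP, IA]
Visit CM → queue [OQ, FL, TT, HP, IA]
Visit OQ → queue [FL, TT, HP, IA]
Visit FL → queue [TT, HP, IA]
Visit TT → queue [HP, IA]
Visit HP → queue [IA]
Visit IA → queue []

NU, MF, VU, ZB, SV, KV, LK, RE, ZH, CM, OQ, FL, TT, HP, IA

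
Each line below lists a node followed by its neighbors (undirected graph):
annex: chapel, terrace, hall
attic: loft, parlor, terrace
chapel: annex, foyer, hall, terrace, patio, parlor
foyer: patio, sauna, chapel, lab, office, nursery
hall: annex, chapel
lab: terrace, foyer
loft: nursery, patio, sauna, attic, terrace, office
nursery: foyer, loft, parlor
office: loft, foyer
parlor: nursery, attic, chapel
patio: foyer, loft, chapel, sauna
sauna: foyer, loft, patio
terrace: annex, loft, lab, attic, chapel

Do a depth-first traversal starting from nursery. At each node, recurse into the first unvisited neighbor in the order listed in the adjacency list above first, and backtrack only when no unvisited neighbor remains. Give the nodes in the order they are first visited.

Visit nursery
nursery → foyer
foyer → patio
patio → loft
loft → sauna
loft → attic
attic → parlor
parlor → chapel
chapel → annex
annex → terrace
terrace → lab
annex → hall
loft → office

nursery → foyer → patio → loft → sauna → attic → parlor → chapel → annex → terrace → lab → hall → office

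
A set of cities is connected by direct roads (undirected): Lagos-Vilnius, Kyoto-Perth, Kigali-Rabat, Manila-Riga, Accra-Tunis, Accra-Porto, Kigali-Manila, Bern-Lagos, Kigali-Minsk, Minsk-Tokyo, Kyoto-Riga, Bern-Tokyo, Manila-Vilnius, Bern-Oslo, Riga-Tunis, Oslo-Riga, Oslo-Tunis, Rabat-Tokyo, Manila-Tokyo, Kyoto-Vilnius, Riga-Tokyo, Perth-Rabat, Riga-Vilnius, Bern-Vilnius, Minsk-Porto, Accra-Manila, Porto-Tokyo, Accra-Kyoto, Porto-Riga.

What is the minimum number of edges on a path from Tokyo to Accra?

2

Level 0: Tokyo
Level 1: Bern, Manila, Minsk, Porto, Rabat, Riga
Level 2: Accra, Kigali, Kyoto, Lagos, Oslo, Perth, Tunis, Vilnius
Accra first appears at level 2.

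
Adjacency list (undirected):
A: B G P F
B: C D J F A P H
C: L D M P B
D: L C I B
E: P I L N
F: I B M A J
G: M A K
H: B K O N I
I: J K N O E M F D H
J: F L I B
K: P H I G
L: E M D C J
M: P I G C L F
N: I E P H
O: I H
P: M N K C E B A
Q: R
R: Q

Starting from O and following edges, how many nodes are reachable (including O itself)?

16

BFS from O visits: O, I, H, J, K, N, E, M, F, D, B, L, P, G, C, A
Reachable nodes: 16 of 18 total.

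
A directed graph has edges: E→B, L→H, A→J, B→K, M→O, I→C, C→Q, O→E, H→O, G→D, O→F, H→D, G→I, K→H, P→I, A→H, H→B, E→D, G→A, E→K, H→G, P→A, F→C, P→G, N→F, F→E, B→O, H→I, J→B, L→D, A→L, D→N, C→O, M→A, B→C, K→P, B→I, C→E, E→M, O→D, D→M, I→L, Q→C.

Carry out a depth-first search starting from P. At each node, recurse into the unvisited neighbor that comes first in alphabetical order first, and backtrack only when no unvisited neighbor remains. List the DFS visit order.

Visit P
P → A
A → H
H → B
B → C
C → E
E → D
D → M
M → O
O → F
D → N
E → K
C → Q
B → I
I → L
H → G
A → J

P, A, H, B, C, E, D, M, O, F, N, K, Q, I, L, G, J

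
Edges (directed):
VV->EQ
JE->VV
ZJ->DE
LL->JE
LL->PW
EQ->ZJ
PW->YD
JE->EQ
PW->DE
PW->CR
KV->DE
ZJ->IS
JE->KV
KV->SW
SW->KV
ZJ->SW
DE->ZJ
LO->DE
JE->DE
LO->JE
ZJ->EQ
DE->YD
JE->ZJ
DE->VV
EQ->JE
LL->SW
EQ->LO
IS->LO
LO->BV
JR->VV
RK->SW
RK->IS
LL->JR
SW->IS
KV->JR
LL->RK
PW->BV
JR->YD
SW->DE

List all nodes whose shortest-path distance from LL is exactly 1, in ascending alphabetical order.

JE, JR, PW, RK, SW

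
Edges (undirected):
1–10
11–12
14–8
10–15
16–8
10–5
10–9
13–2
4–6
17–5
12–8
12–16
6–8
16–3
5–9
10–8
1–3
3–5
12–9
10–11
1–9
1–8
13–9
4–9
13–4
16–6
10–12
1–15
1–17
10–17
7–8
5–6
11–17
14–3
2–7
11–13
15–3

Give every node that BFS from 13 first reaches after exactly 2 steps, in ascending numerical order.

1, 5, 6, 7, 10, 12, 17

Level 0: 13
Level 1: 2, 4, 9, 11
Level 2: 1, 5, 6, 7, 10, 12, 17
Level 3: 3, 8, 15, 16
Level 4: 14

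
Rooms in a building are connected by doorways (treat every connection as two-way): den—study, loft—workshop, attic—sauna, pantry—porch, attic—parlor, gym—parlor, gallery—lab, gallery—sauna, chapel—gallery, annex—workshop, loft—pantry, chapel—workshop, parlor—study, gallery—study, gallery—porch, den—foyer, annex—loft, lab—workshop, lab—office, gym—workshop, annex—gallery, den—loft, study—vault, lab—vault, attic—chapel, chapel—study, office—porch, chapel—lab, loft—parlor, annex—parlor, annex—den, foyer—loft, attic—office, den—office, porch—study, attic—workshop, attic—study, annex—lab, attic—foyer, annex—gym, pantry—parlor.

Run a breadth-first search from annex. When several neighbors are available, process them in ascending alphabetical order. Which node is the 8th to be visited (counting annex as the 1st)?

Visit annex; enqueue den, gallery, gym, lab, loft, parlor, workshop → queue [den, gallery, gym, lab, loft, parlor, workshop]
Visit den; enqueue foyer, office, study → queue [gallery, gym, lab, loft, parlor, workshop, foyer, office, study]
Visit gallery; enqueue chapel, porch, sauna → queue [gym, lab, loft, parlor, workshop, foyer, office, study, chapel, porch, sauna]
Visit gym → queue [lab, loft, parlor, workshop, foyer, office, study, chapel, porch, sauna]
Visit lab; enqueue vault → queue [loft, parlor, workshop, foyer, office, study, chapel, porch, sauna, vault]
Visit loft; enqueue pantry → queue [parlor, workshop, foyer, office, study, chapel, porch, sauna, vault, pantry]
Visit parlor; enqueue attic → queue [workshop, foyer, office, study, chapel, porch, sauna, vault, pantry, attic]
Visit workshop → queue [foyer, office, study, chapel, porch, sauna, vault, pantry, attic]
Visit foyer → queue [office, study, chapel, porch, sauna, vault, pantry, attic]
Visit office → queue [study, chapel, porch, sauna, vault, pantry, attic]
Visit study → queue [chapel, porch, sauna, vault, pantry, attic]
Visit chapel → queue [porch, sauna, vault, pantry, attic]
Visit porch → queue [sauna, vault, pantry, attic]
Visit sauna → queue [vault, pantry, attic]
Visit vault → queue [pantry, attic]
Visit pantry → queue [attic]
Visit attic → queue []

Visit order: annex, den, gallery, gym, lab, loft, parlor, workshop, foyer, office, study, chapel, porch, sauna, vault, pantry, attic

workshop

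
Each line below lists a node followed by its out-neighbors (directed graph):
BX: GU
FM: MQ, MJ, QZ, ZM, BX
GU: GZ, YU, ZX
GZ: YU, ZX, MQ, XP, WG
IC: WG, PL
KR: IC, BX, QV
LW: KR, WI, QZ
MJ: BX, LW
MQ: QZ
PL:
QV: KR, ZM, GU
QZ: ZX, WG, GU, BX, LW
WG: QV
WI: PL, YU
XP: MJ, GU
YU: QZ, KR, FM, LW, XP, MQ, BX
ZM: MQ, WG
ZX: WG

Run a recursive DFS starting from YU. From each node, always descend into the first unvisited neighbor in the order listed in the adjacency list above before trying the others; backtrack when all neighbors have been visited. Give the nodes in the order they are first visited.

YU -> QZ -> ZX -> WG -> QV -> KR -> IC -> PL -> BX -> GU -> GZ -> MQ -> XP -> MJ -> LW -> WI -> ZM -> FM

Visit YU
YU → QZ
QZ → ZX
ZX → WG
WG → QV
QV → KR
KR → IC
IC → PL
KR → BX
BX → GU
GU → GZ
GZ → MQ
GZ → XP
XP → MJ
MJ → LW
LW → WI
QV → ZM
YU → FM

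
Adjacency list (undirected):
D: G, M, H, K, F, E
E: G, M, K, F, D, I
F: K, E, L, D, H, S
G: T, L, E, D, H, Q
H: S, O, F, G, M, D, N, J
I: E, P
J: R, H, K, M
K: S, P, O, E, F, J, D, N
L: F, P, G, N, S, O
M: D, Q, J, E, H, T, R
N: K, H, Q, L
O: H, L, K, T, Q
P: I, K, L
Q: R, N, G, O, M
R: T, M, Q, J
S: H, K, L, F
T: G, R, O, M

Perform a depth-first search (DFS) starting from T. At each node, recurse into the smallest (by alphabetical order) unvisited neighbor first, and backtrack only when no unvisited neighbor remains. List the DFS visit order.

T, G, D, E, F, H, J, K, N, L, O, Q, M, R, P, I, S

Visit T
T → G
G → D
D → E
E → F
F → H
H → J
J → K
K → N
N → L
L → O
O → Q
Q → M
M → R
L → P
P → I
L → S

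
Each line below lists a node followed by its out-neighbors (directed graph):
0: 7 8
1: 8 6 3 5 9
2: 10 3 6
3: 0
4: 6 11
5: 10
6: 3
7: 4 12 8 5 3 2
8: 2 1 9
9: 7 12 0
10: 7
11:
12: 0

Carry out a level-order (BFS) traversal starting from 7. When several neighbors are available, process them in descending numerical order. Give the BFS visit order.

7 → 12 → 8 → 5 → 4 → 3 → 2 → 0 → 9 → 1 → 10 → 11 → 6

Visit 7; enqueue 12, 8, 5, 4, 3, 2 → queue [12, 8, 5, 4, 3, 2]
Visit 12; enqueue 0 → queue [8, 5, 4, 3, 2, 0]
Visit 8; enqueue 9, 1 → queue [5, 4, 3, 2, 0, 9, 1]
Visit 5; enqueue 10 → queue [4, 3, 2, 0, 9, 1, 10]
Visit 4; enqueue 11, 6 → queue [3, 2, 0, 9, 1, 10, 11, 6]
Visit 3 → queue [2, 0, 9, 1, 10, 11, 6]
Visit 2 → queue [0, 9, 1, 10, 11, 6]
Visit 0 → queue [9, 1, 10, 11, 6]
Visit 9 → queue [1, 10, 11, 6]
Visit 1 → queue [10, 11, 6]
Visit 10 → queue [11, 6]
Visit 11 → queue [6]
Visit 6 → queue []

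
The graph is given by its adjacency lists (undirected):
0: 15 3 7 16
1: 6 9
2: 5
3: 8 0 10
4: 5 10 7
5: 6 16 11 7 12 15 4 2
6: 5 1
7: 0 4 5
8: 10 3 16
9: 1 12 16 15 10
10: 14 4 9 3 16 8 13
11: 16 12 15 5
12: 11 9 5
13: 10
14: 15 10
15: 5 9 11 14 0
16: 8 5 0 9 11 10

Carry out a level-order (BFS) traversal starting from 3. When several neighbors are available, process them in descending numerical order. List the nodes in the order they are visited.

Visit 3; enqueue 10, 8, 0 → queue [10, 8, 0]
Visit 10; enqueue 16, 14, 13, 9, 4 → queue [8, 0, 16, 14, 13, 9, 4]
Visit 8 → queue [0, 16, 14, 13, 9, 4]
Visit 0; enqueue 15, 7 → queue [16, 14, 13, 9, 4, 15, 7]
Visit 16; enqueue 11, 5 → queue [14, 13, 9, 4, 15, 7, 11, 5]
Visit 14 → queue [13, 9, 4, 15, 7, 11, 5]
Visit 13 → queue [9, 4, 15, 7, 11, 5]
Visit 9; enqueue 12, 1 → queue [4, 15, 7, 11, 5, 12, 1]
Visit 4 → queue [15, 7, 11, 5, 12, 1]
Visit 15 → queue [7, 11, 5, 12, 1]
Visit 7 → queue [11, 5, 12, 1]
Visit 11 → queue [5, 12, 1]
Visit 5; enqueue 6, 2 → queue [12, 1, 6, 2]
Visit 12 → queue [1, 6, 2]
Visit 1 → queue [6, 2]
Visit 6 → queue [2]
Visit 2 → queue []

3 → 10 → 8 → 0 → 16 → 14 → 13 → 9 → 4 → 15 → 7 → 11 → 5 → 12 → 1 → 6 → 2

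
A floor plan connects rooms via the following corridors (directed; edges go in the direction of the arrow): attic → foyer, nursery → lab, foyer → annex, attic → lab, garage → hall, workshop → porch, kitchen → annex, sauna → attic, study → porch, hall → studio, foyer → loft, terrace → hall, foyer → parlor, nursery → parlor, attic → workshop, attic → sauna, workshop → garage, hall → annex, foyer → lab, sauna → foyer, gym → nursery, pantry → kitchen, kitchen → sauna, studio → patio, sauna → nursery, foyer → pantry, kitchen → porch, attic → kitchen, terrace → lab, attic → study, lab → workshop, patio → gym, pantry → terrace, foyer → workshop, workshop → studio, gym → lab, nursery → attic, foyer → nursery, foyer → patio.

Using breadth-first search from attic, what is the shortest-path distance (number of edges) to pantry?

2

Level 0: attic
Level 1: foyer, kitchen, lab, sauna, study, workshop
Level 2: annex, garage, loft, nursery, pantry, parlor, patio, porch, studio
Level 3: gym, hall, terrace
pantry first appears at level 2.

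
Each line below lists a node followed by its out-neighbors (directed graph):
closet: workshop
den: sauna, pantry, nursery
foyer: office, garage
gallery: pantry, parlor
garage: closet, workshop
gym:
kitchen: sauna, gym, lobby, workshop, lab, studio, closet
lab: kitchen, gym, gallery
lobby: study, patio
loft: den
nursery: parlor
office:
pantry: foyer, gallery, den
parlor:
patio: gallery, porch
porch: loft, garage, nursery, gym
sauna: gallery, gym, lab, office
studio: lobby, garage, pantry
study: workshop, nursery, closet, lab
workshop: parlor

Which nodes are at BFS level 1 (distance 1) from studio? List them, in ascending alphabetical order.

garage, lobby, pantry

Level 0: studio
Level 1: garage, lobby, pantry
Level 2: closet, den, foyer, gallery, patio, study, workshop
Level 3: lab, nursery, office, parlor, porch, sauna
Level 4: gym, kitchen, loft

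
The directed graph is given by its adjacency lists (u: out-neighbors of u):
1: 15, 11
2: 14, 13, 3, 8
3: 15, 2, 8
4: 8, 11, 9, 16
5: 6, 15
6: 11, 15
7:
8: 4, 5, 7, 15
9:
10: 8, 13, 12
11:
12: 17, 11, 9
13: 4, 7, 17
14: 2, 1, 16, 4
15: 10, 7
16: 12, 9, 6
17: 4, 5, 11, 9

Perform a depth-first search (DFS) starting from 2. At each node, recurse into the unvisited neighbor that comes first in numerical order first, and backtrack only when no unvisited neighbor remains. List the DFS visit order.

2 3 8 4 9 11 16 6 15 7 10 12 17 5 13 14 1

Visit 2
2 → 3
3 → 8
8 → 4
4 → 9
4 → 11
4 → 16
16 → 6
6 → 15
15 → 7
15 → 10
10 → 12
12 → 17
17 → 5
10 → 13
2 → 14
14 → 1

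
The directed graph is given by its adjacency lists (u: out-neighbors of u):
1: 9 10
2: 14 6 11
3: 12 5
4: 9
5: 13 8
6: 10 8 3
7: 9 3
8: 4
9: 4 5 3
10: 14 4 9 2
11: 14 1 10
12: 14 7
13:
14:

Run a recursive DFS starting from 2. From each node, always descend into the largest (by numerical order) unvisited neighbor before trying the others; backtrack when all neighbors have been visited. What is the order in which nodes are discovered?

2, 14, 11, 10, 9, 5, 13, 8, 4, 3, 12, 7, 1, 6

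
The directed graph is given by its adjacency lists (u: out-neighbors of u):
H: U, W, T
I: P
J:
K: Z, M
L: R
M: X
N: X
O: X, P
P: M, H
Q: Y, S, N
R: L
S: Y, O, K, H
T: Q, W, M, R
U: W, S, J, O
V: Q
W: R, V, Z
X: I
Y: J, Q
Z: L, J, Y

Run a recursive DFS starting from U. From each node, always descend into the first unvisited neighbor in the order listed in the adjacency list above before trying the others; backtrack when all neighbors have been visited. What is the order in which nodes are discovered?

Visit U
U → W
W → R
R → L
W → V
V → Q
Q → Y
Y → J
Q → S
S → O
O → X
X → I
I → P
P → M
P → H
H → T
S → K
K → Z
Q → N

U, W, R, L, V, Q, Y, J, S, O, X, I, P, M, H, T, K, Z, N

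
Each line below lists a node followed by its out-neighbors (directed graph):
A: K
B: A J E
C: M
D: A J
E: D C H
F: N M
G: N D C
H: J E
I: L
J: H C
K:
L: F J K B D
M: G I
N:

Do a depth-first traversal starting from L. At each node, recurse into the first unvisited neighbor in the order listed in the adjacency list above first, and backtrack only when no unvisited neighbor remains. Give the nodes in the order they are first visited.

L, F, N, M, G, D, A, K, J, H, E, C, I, B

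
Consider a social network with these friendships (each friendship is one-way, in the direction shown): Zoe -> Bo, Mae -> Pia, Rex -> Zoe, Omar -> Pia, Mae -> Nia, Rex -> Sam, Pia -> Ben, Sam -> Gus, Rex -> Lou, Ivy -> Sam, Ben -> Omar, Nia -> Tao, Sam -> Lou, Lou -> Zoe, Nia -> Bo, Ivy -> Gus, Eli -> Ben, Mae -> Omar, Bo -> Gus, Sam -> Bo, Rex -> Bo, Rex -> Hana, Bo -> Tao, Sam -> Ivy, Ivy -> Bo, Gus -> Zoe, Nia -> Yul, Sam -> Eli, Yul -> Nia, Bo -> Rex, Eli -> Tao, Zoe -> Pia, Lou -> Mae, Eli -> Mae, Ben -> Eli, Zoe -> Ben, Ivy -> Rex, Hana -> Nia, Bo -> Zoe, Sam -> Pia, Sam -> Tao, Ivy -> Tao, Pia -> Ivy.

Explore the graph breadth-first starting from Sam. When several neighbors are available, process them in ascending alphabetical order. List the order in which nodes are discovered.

Sam, Bo, Eli, Gus, Ivy, Lou, Pia, Tao, Rex, Zoe, Ben, Mae, Hana, Omar, Nia, Yul

Visit Sam; enqueue Bo, Eli, Gus, Ivy, Lou, Pia, Tao → queue [Bo, Eli, Gus, Ivy, Lou, Pia, Tao]
Visit Bo; enqueue Rex, Zoe → queue [Eli, Gus, Ivy, Lou, Pia, Tao, Rex, Zoe]
Visit Eli; enqueue Ben, Mae → queue [Gus, Ivy, Lou, Pia, Tao, Rex, Zoe, Ben, Mae]
Visit Gus → queue [Ivy, Lou, Pia, Tao, Rex, Zoe, Ben, Mae]
Visit Ivy → queue [Lou, Pia, Tao, Rex, Zoe, Ben, Mae]
Visit Lou → queue [Pia, Tao, Rex, Zoe, Ben, Mae]
Visit Pia → queue [Tao, Rex, Zoe, Ben, Mae]
Visit Tao → queue [Rex, Zoe, Ben, Mae]
Visit Rex; enqueue Hana → queue [Zoe, Ben, Mae, Hana]
Visit Zoe → queue [Ben, Mae, Hana]
Visit Ben; enqueue Omar → queue [Mae, Hana, Omar]
Visit Mae; enqueue Nia → queue [Hana, Omar, Nia]
Visit Hana → queue [Omar, Nia]
Visit Omar → queue [Nia]
Visit Nia; enqueue Yul → queue [Yul]
Visit Yul → queue []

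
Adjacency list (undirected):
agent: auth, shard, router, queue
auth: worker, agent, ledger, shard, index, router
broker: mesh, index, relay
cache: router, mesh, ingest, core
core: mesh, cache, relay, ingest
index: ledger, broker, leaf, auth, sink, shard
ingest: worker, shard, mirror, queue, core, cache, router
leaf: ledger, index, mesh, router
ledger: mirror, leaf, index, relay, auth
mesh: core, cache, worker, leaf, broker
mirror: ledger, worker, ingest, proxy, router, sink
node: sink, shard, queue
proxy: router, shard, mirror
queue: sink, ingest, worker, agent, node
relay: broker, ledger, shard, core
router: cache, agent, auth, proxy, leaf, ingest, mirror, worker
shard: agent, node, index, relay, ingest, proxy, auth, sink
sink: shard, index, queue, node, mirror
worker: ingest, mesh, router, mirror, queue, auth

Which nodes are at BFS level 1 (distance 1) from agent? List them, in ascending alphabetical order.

Level 0: agent
Level 1: auth, queue, router, shard
Level 2: cache, index, ingest, leaf, ledger, mirror, node, proxy, relay, sink, worker
Level 3: broker, core, mesh

auth, queue, router, shard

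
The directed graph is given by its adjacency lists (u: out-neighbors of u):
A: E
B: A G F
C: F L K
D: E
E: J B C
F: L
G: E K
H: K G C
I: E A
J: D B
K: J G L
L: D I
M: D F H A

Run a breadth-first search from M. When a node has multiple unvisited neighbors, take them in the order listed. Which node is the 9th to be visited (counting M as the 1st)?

Visit M; enqueue D, F, H, A → queue [D, F, H, A]
Visit D; enqueue E → queue [F, H, A, E]
Visit F; enqueue L → queue [H, A, E, L]
Visit H; enqueue K, G, C → queue [A, E, L, K, G, C]
Visit A → queue [E, L, K, G, C]
Visit E; enqueue J, B → queue [L, K, G, C, J, B]
Visit L; enqueue I → queue [K, G, C, J, B, I]
Visit K → queue [G, C, J, B, I]
Visit G → queue [C, J, B, I]
Visit C → queue [J, B, I]
Visit J → queue [B, I]
Visit B → queue [I]
Visit I → queue []

Visit order: M, D, F, H, A, E, L, K, G, C, J, B, I

G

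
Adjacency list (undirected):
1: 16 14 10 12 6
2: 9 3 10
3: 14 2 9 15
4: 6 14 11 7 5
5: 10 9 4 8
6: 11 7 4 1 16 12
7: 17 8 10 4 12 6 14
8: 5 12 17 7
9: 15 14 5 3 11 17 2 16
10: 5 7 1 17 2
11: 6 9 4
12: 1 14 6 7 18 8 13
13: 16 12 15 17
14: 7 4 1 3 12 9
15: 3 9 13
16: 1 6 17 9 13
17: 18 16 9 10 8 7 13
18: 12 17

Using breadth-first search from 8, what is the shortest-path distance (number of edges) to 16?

Level 0: 8
Level 1: 5, 7, 12, 17
Level 2: 1, 4, 6, 9, 10, 13, 14, 16, 18
Level 3: 2, 3, 11, 15
16 first appears at level 2.

2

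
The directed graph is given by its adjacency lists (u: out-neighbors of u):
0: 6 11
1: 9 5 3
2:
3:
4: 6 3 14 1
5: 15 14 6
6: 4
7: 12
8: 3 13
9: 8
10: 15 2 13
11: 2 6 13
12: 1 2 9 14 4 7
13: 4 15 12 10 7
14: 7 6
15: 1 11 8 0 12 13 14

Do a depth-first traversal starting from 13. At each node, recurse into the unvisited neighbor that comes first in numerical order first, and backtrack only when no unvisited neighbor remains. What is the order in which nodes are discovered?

Visit 13
13 → 4
4 → 1
1 → 3
1 → 5
5 → 6
5 → 14
14 → 7
7 → 12
12 → 2
12 → 9
9 → 8
5 → 15
15 → 0
0 → 11
13 → 10

13 4 1 3 5 6 14 7 12 2 9 8 15 0 11 10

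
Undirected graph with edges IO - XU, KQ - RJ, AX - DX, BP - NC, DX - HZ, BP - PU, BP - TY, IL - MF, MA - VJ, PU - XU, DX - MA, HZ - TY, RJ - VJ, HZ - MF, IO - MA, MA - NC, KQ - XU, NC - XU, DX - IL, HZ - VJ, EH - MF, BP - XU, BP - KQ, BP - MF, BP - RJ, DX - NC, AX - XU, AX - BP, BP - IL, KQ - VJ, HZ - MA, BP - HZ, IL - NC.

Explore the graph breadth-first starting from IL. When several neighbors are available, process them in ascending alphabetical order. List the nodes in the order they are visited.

Visit IL; enqueue BP, DX, MF, NC → queue [BP, DX, MF, NC]
Visit BP; enqueue AX, HZ, KQ, PU, RJ, TY, XU → queue [DX, MF, NC, AX, HZ, KQ, PU, RJ, TY, XU]
Visit DX; enqueue MA → queue [MF, NC, AX, HZ, KQ, PU, RJ, TY, XU, MA]
Visit MF; enqueue EH → queue [NC, AX, HZ, KQ, PU, RJ, TY, XU, MA, EH]
Visit NC → queue [AX, HZ, KQ, PU, RJ, TY, XU, MA, EH]
Visit AX → queue [HZ, KQ, PU, RJ, TY, XU, MA, EH]
Visit HZ; enqueue VJ → queue [KQ, PU, RJ, TY, XU, MA, EH, VJ]
Visit KQ → queue [PU, RJ, TY, XU, MA, EH, VJ]
Visit PU → queue [RJ, TY, XU, MA, EH, VJ]
Visit RJ → queue [TY, XU, MA, EH, VJ]
Visit TY → queue [XU, MA, EH, VJ]
Visit XU; enqueue IO → queue [MA, EH, VJ, IO]
Visit MA → queue [EH, VJ, IO]
Visit EH → queue [VJ, IO]
Visit VJ → queue [IO]
Visit IO → queue []

IL, BP, DX, MF, NC, AX, HZ, KQ, PU, RJ, TY, XU, MA, EH, VJ, IO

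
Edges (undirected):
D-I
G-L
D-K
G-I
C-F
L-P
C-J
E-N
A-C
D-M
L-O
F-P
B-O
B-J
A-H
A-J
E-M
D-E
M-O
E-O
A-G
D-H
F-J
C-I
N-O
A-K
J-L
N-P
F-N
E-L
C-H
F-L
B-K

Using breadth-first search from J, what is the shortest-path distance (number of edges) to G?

2

Level 0: J
Level 1: A, B, C, F, L
Level 2: E, G, H, I, K, N, O, P
Level 3: D, M
G first appears at level 2.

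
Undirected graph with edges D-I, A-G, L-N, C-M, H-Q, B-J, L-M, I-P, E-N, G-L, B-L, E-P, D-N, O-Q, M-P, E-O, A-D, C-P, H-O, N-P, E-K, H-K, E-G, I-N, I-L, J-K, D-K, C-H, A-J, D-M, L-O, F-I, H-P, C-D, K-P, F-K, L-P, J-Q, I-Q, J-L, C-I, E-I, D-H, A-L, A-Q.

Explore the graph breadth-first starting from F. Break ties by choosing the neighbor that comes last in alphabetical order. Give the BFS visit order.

F → K → I → P → J → H → E → D → Q → N → L → C → M → B → A → O → G

Visit F; enqueue K, I → queue [K, I]
Visit K; enqueue P, J, H, E, D → queue [I, P, J, H, E, D]
Visit I; enqueue Q, N, L, C → queue [P, J, H, E, D, Q, N, L, C]
Visit P; enqueue M → queue [J, H, E, D, Q, N, L, C, M]
Visit J; enqueue B, A → queue [H, E, D, Q, N, L, C, M, B, A]
Visit H; enqueue O → queue [E, D, Q, N, L, C, M, B, A, O]
Visit E; enqueue G → queue [D, Q, N, L, C, M, B, A, O, G]
Visit D → queue [Q, N, L, C, M, B, A, O, G]
Visit Q → queue [N, L, C, M, B, A, O, G]
Visit N → queue [L, C, M, B, A, O, G]
Visit L → queue [C, M, B, A, O, G]
Visit C → queue [M, B, A, O, G]
Visit M → queue [B, A, O, G]
Visit B → queue [A, O, G]
Visit A → queue [O, G]
Visit O → queue [G]
Visit G → queue []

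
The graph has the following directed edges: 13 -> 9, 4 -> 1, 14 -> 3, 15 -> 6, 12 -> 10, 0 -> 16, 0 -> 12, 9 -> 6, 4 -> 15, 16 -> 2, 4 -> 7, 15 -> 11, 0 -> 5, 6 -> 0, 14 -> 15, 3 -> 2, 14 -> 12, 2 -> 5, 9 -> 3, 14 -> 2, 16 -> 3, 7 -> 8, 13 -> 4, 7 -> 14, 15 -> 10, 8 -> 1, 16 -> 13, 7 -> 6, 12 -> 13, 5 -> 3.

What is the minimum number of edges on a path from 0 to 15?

4

Level 0: 0
Level 1: 5, 12, 16
Level 2: 2, 3, 10, 13
Level 3: 4, 9
Level 4: 1, 6, 7, 15
Level 5: 8, 11, 14
15 first appears at level 4.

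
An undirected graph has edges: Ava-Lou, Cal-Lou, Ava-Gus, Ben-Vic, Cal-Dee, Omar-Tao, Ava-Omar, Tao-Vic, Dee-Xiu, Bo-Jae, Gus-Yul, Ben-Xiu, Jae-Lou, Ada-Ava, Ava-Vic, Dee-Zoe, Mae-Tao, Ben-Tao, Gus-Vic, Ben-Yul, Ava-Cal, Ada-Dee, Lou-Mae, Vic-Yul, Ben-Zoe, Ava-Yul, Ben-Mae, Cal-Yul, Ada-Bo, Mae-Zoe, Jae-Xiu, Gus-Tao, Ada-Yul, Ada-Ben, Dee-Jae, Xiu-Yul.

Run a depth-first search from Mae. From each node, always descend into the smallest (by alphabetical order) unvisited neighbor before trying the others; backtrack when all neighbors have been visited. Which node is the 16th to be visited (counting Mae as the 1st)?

Zoe

Visit Mae
Mae → Ben
Ben → Ada
Ada → Ava
Ava → Cal
Cal → Dee
Dee → Jae
Jae → Bo
Jae → Lou
Jae → Xiu
Xiu → Yul
Yul → Gus
Gus → Tao
Tao → Omar
Tao → Vic
Dee → Zoe

Visit order: Mae, Ben, Ada, Ava, Cal, Dee, Jae, Bo, Lou, Xiu, Yul, Gus, Tao, Omar, Vic, Zoe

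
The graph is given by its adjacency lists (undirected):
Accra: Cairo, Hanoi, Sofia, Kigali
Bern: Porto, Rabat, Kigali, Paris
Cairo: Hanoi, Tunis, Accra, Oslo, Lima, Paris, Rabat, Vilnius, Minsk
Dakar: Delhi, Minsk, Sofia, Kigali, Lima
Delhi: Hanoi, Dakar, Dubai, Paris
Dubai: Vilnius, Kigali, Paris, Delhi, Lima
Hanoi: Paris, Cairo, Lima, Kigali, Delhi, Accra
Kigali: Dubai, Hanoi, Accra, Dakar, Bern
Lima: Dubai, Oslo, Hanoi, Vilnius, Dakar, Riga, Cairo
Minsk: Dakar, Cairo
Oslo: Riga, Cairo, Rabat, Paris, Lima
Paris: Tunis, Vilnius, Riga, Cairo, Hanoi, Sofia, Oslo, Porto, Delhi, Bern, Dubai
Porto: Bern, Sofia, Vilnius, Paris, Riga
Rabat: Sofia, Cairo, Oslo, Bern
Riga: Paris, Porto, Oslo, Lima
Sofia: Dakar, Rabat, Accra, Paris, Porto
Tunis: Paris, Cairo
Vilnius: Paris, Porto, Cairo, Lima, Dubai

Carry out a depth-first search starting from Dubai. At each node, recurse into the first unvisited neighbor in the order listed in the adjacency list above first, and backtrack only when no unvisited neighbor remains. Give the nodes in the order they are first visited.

Dubai, Vilnius, Paris, Tunis, Cairo, Hanoi, Lima, Oslo, Riga, Porto, Bern, Rabat, Sofia, Dakar, Delhi, Minsk, Kigali, Accra

Visit Dubai
Dubai → Vilnius
Vilnius → Paris
Paris → Tunis
Tunis → Cairo
Cairo → Hanoi
Hanoi → Lima
Lima → Oslo
Oslo → Riga
Riga → Porto
Porto → Bern
Bern → Rabat
Rabat → Sofia
Sofia → Dakar
Dakar → Delhi
Dakar → Minsk
Dakar → Kigali
Kigali → Accra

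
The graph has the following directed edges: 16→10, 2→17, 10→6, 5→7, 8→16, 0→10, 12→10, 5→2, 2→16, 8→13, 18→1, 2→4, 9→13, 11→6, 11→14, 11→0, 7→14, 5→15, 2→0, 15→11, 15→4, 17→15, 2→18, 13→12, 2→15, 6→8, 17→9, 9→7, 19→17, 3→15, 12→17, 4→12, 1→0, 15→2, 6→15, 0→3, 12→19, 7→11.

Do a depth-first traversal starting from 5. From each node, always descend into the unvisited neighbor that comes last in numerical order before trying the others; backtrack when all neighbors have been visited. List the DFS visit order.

5, 15, 11, 14, 6, 8, 16, 10, 13, 12, 19, 17, 9, 7, 0, 3, 4, 2, 18, 1

Visit 5
5 → 15
15 → 11
11 → 14
11 → 6
6 → 8
8 → 16
16 → 10
8 → 13
13 → 12
12 → 19
19 → 17
17 → 9
9 → 7
11 → 0
0 → 3
15 → 4
15 → 2
2 → 18
18 → 1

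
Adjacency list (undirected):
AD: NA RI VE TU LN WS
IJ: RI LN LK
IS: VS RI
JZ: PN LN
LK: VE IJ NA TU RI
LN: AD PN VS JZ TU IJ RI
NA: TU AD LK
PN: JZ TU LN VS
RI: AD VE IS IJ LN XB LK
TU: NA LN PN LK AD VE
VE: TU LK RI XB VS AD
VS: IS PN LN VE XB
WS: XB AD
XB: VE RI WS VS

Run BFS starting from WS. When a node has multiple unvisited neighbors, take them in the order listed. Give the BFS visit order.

WS, XB, AD, VE, RI, VS, NA, TU, LN, LK, IS, IJ, PN, JZ

Visit WS; enqueue XB, AD → queue [XB, AD]
Visit XB; enqueue VE, RI, VS → queue [AD, VE, RI, VS]
Visit AD; enqueue NA, TU, LN → queue [VE, RI, VS, NA, TU, LN]
Visit VE; enqueue LK → queue [RI, VS, NA, TU, LN, LK]
Visit RI; enqueue IS, IJ → queue [VS, NA, TU, LN, LK, IS, IJ]
Visit VS; enqueue PN → queue [NA, TU, LN, LK, IS, IJ, PN]
Visit NA → queue [TU, LN, LK, IS, IJ, PN]
Visit TU → queue [LN, LK, IS, IJ, PN]
Visit LN; enqueue JZ → queue [LK, IS, IJ, PN, JZ]
Visit LK → queue [IS, IJ, PN, JZ]
Visit IS → queue [IJ, PN, JZ]
Visit IJ → queue [PN, JZ]
Visit PN → queue [JZ]
Visit JZ → queue []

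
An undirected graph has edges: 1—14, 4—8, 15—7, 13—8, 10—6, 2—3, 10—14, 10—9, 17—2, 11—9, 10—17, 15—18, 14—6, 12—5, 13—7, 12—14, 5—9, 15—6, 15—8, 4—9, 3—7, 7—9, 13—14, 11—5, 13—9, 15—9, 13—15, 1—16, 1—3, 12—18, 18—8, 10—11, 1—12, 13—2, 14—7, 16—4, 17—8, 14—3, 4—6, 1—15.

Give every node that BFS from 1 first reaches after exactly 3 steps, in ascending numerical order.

11, 17

Level 0: 1
Level 1: 3, 12, 14, 15, 16
Level 2: 2, 4, 5, 6, 7, 8, 9, 10, 13, 18
Level 3: 11, 17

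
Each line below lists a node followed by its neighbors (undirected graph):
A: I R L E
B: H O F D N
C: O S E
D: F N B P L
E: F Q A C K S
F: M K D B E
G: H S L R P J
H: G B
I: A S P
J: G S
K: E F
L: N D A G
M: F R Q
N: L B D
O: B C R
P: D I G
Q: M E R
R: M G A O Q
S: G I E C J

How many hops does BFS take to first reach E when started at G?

2

Level 0: G
Level 1: H, J, L, P, R, S
Level 2: A, B, C, D, E, I, M, N, O, Q
Level 3: F, K
E first appears at level 2.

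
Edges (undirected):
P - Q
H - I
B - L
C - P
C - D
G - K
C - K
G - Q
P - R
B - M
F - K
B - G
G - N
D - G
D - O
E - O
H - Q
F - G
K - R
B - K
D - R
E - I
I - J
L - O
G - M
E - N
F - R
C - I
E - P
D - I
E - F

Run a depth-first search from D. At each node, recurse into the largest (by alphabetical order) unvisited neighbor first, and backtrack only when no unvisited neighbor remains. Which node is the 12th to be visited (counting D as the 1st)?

M

Visit D
D → R
R → P
P → Q
Q → H
H → I
I → J
I → E
E → O
O → L
L → B
B → M
M → G
G → N
G → K
K → F
K → C

Visit order: D, R, P, Q, H, I, J, E, O, L, B, M, G, N, K, F, C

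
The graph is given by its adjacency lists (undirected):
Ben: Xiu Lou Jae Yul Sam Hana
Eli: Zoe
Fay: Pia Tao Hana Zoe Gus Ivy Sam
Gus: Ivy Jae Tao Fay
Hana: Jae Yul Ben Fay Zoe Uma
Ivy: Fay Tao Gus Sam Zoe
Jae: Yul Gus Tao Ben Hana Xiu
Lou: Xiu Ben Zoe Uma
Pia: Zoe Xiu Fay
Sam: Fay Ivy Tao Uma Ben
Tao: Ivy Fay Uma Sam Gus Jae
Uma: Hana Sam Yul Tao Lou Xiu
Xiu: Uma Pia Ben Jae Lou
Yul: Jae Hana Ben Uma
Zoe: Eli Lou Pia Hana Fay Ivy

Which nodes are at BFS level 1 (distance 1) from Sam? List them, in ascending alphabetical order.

Ben, Fay, Ivy, Tao, Uma

Level 0: Sam
Level 1: Ben, Fay, Ivy, Tao, Uma
Level 2: Gus, Hana, Jae, Lou, Pia, Xiu, Yul, Zoe
Level 3: Eli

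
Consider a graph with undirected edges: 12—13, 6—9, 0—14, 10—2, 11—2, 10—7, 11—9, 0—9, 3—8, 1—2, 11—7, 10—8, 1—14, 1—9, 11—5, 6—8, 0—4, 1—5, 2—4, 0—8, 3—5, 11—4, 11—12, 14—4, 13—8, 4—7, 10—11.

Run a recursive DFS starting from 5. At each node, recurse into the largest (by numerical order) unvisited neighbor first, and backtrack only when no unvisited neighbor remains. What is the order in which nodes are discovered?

5, 11, 12, 13, 8, 10, 7, 4, 14, 1, 9, 6, 0, 2, 3

Visit 5
5 → 11
11 → 12
12 → 13
13 → 8
8 → 10
10 → 7
7 → 4
4 → 14
14 → 1
1 → 9
9 → 6
9 → 0
1 → 2
8 → 3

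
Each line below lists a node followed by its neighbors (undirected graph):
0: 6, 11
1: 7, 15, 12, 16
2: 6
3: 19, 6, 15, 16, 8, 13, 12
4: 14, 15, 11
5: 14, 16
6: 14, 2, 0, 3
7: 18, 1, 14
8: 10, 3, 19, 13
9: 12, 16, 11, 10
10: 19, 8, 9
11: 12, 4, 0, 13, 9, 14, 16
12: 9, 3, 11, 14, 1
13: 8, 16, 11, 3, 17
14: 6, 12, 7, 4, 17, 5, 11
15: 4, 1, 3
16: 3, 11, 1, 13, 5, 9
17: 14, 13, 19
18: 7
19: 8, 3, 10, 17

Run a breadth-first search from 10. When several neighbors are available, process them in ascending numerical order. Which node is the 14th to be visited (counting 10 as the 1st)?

Visit 10; enqueue 8, 9, 19 → queue [8, 9, 19]
Visit 8; enqueue 3, 13 → queue [9, 19, 3, 13]
Visit 9; enqueue 11, 12, 16 → queue [19, 3, 13, 11, 12, 16]
Visit 19; enqueue 17 → queue [3, 13, 11, 12, 16, 17]
Visit 3; enqueue 6, 15 → queue [13, 11, 12, 16, 17, 6, 15]
Visit 13 → queue [11, 12, 16, 17, 6, 15]
Visit 11; enqueue 0, 4, 14 → queue [12, 16, 17, 6, 15, 0, 4, 14]
Visit 12; enqueue 1 → queue [16, 17, 6, 15, 0, 4, 14, 1]
Visit 16; enqueue 5 → queue [17, 6, 15, 0, 4, 14, 1, 5]
Visit 17 → queue [6, 15, 0, 4, 14, 1, 5]
Visit 6; enqueue 2 → queue [15, 0, 4, 14, 1, 5, 2]
Visit 15 → queue [0, 4, 14, 1, 5, 2]
Visit 0 → queue [4, 14, 1, 5, 2]
Visit 4 → queue [14, 1, 5, 2]
Visit 14; enqueue 7 → queue [1, 5, 2, 7]
Visit 1 → queue [5, 2, 7]
Visit 5 → queue [2, 7]
Visit 2 → queue [7]
Visit 7; enqueue 18 → queue [18]
Visit 18 → queue []

Visit order: 10, 8, 9, 19, 3, 13, 11, 12, 16, 17, 6, 15, 0, 4, 14, 1, 5, 2, 7, 18

4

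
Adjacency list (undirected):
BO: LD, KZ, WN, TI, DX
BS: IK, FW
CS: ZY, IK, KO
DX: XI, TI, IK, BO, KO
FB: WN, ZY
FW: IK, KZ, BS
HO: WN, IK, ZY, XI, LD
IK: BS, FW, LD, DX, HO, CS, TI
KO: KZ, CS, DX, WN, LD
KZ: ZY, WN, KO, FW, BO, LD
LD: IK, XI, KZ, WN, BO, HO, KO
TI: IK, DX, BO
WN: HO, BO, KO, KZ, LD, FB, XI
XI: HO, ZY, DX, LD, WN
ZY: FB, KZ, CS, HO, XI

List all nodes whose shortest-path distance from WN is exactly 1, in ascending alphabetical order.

Level 0: WN
Level 1: BO, FB, HO, KO, KZ, LD, XI
Level 2: CS, DX, FW, IK, TI, ZY
Level 3: BS

BO, FB, HO, KO, KZ, LD, XI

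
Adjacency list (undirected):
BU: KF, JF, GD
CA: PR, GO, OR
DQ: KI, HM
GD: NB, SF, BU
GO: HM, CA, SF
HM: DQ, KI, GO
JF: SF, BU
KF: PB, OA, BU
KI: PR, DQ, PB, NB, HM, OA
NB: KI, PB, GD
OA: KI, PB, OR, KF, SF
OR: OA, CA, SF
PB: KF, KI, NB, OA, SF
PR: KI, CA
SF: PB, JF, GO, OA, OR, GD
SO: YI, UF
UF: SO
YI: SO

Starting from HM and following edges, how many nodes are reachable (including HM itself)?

15

BFS from HM visits: HM, DQ, GO, KI, CA, SF, NB, OA, PB, PR, OR, GD, JF, KF, BU
Reachable nodes: 15 of 18 total.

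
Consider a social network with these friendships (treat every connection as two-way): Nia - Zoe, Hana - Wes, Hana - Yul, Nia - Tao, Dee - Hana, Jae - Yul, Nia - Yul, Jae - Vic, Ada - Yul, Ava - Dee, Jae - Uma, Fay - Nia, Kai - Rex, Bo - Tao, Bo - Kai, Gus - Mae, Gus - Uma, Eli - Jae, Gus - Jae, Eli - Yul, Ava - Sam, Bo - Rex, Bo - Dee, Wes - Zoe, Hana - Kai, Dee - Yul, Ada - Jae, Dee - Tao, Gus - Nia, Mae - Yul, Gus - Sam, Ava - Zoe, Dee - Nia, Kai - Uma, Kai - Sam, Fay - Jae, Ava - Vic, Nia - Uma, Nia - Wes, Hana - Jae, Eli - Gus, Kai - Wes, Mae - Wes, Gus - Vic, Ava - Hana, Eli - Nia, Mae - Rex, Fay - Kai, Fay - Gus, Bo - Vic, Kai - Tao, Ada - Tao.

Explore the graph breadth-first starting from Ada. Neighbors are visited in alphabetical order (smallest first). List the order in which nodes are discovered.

Visit Ada; enqueue Jae, Tao, Yul → queue [Jae, Tao, Yul]
Visit Jae; enqueue Eli, Fay, Gus, Hana, Uma, Vic → queue [Tao, Yul, Eli, Fay, Gus, Hana, Uma, Vic]
Visit Tao; enqueue Bo, Dee, Kai, Nia → queue [Yul, Eli, Fay, Gus, Hana, Uma, Vic, Bo, Dee, Kai, Nia]
Visit Yul; enqueue Mae → queue [Eli, Fay, Gus, Hana, Uma, Vic, Bo, Dee, Kai, Nia, Mae]
Visit Eli → queue [Fay, Gus, Hana, Uma, Vic, Bo, Dee, Kai, Nia, Mae]
Visit Fay → queue [Gus, Hana, Uma, Vic, Bo, Dee, Kai, Nia, Mae]
Visit Gus; enqueue Sam → queue [Hana, Uma, Vic, Bo, Dee, Kai, Nia, Mae, Sam]
Visit Hana; enqueue Ava, Wes → queue [Uma, Vic, Bo, Dee, Kai, Nia, Mae, Sam, Ava, Wes]
Visit Uma → queue [Vic, Bo, Dee, Kai, Nia, Mae, Sam, Ava, Wes]
Visit Vic → queue [Bo, Dee, Kai, Nia, Mae, Sam, Ava, Wes]
Visit Bo; enqueue Rex → queue [Dee, Kai, Nia, Mae, Sam, Ava, Wes, Rex]
Visit Dee → queue [Kai, Nia, Mae, Sam, Ava, Wes, Rex]
Visit Kai → queue [Nia, Mae, Sam, Ava, Wes, Rex]
Visit Nia; enqueue Zoe → queue [Mae, Sam, Ava, Wes, Rex, Zoe]
Visit Mae → queue [Sam, Ava, Wes, Rex, Zoe]
Visit Sam → queue [Ava, Wes, Rex, Zoe]
Visit Ava → queue [Wes, Rex, Zoe]
Visit Wes → queue [Rex, Zoe]
Visit Rex → queue [Zoe]
Visit Zoe → queue []

Ada → Jae → Tao → Yul → Eli → Fay → Gus → Hana → Uma → Vic → Bo → Dee → Kai → Nia → Mae → Sam → Ava → Wes → Rex → Zoe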